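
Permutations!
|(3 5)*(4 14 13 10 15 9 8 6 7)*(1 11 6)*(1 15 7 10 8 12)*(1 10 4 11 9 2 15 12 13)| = 22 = |(1 9 13 8 12 10 7 11 6 4 14)(2 15)(3 5)|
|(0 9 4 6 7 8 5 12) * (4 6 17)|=14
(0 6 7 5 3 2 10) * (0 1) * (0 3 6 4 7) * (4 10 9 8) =(0 10 1 3 2 9 8 4 7 5 6) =[10, 3, 9, 2, 7, 6, 0, 5, 4, 8, 1]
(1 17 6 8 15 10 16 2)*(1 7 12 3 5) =[0, 17, 7, 5, 4, 1, 8, 12, 15, 9, 16, 11, 3, 13, 14, 10, 2, 6] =(1 17 6 8 15 10 16 2 7 12 3 5)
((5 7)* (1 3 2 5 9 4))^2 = ((1 3 2 5 7 9 4))^2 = (1 2 7 4 3 5 9)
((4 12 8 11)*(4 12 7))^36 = (12)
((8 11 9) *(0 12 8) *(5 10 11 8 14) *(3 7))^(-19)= (0 14 10 9 12 5 11)(3 7)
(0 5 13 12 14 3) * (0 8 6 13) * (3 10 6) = [5, 1, 2, 8, 4, 0, 13, 7, 3, 9, 6, 11, 14, 12, 10] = (0 5)(3 8)(6 13 12 14 10)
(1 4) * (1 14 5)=[0, 4, 2, 3, 14, 1, 6, 7, 8, 9, 10, 11, 12, 13, 5]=(1 4 14 5)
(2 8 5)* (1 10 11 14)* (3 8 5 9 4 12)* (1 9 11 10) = [0, 1, 5, 8, 12, 2, 6, 7, 11, 4, 10, 14, 3, 13, 9] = (2 5)(3 8 11 14 9 4 12)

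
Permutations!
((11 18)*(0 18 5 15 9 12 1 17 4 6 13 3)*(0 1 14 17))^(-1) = ((0 18 11 5 15 9 12 14 17 4 6 13 3 1))^(-1) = (0 1 3 13 6 4 17 14 12 9 15 5 11 18)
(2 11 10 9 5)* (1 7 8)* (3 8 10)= (1 7 10 9 5 2 11 3 8)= [0, 7, 11, 8, 4, 2, 6, 10, 1, 5, 9, 3]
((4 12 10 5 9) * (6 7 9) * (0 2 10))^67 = (0 6 12 5 4 10 9 2 7) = ((0 2 10 5 6 7 9 4 12))^67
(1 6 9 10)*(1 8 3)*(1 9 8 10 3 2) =(10)(1 6 8 2)(3 9) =[0, 6, 1, 9, 4, 5, 8, 7, 2, 3, 10]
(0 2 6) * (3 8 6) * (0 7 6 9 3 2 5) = (0 5)(3 8 9)(6 7) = [5, 1, 2, 8, 4, 0, 7, 6, 9, 3]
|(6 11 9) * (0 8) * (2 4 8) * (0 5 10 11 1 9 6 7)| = 11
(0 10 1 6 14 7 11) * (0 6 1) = [10, 1, 2, 3, 4, 5, 14, 11, 8, 9, 0, 6, 12, 13, 7] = (0 10)(6 14 7 11)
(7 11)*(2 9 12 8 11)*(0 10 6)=[10, 1, 9, 3, 4, 5, 0, 2, 11, 12, 6, 7, 8]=(0 10 6)(2 9 12 8 11 7)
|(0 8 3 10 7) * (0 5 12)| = |(0 8 3 10 7 5 12)| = 7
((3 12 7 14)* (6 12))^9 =(3 14 7 12 6)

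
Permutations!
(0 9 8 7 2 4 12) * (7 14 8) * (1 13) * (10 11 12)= [9, 13, 4, 3, 10, 5, 6, 2, 14, 7, 11, 12, 0, 1, 8]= (0 9 7 2 4 10 11 12)(1 13)(8 14)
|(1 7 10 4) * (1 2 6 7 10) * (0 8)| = |(0 8)(1 10 4 2 6 7)| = 6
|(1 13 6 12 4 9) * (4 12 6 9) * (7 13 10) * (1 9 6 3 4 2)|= |(1 10 7 13 6 3 4 2)|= 8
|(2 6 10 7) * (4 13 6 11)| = |(2 11 4 13 6 10 7)| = 7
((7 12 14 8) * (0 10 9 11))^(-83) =((0 10 9 11)(7 12 14 8))^(-83) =(0 10 9 11)(7 12 14 8)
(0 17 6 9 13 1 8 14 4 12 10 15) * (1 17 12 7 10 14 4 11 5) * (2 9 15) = [12, 8, 9, 3, 7, 1, 15, 10, 4, 13, 2, 5, 14, 17, 11, 0, 16, 6] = (0 12 14 11 5 1 8 4 7 10 2 9 13 17 6 15)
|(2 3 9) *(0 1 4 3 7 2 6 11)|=|(0 1 4 3 9 6 11)(2 7)|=14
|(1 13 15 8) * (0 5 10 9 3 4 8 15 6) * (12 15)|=|(0 5 10 9 3 4 8 1 13 6)(12 15)|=10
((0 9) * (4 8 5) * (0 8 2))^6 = (9)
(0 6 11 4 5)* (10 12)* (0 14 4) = (0 6 11)(4 5 14)(10 12) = [6, 1, 2, 3, 5, 14, 11, 7, 8, 9, 12, 0, 10, 13, 4]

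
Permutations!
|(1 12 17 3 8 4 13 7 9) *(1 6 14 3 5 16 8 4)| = |(1 12 17 5 16 8)(3 4 13 7 9 6 14)| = 42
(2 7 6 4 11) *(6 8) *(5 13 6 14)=(2 7 8 14 5 13 6 4 11)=[0, 1, 7, 3, 11, 13, 4, 8, 14, 9, 10, 2, 12, 6, 5]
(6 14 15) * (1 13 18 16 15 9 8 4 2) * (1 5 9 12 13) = (2 5 9 8 4)(6 14 12 13 18 16 15) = [0, 1, 5, 3, 2, 9, 14, 7, 4, 8, 10, 11, 13, 18, 12, 6, 15, 17, 16]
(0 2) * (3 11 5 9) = (0 2)(3 11 5 9) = [2, 1, 0, 11, 4, 9, 6, 7, 8, 3, 10, 5]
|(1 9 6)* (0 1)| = 4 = |(0 1 9 6)|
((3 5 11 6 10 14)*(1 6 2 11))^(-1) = (1 5 3 14 10 6)(2 11) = ((1 6 10 14 3 5)(2 11))^(-1)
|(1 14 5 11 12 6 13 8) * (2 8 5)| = |(1 14 2 8)(5 11 12 6 13)| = 20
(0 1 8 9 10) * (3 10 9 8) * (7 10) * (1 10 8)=(0 10)(1 3 7 8)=[10, 3, 2, 7, 4, 5, 6, 8, 1, 9, 0]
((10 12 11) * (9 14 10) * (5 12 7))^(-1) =((5 12 11 9 14 10 7))^(-1) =(5 7 10 14 9 11 12)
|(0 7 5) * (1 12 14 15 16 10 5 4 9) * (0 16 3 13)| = 30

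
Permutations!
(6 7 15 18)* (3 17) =(3 17)(6 7 15 18) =[0, 1, 2, 17, 4, 5, 7, 15, 8, 9, 10, 11, 12, 13, 14, 18, 16, 3, 6]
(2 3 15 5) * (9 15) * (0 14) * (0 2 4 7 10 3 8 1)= [14, 0, 8, 9, 7, 4, 6, 10, 1, 15, 3, 11, 12, 13, 2, 5]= (0 14 2 8 1)(3 9 15 5 4 7 10)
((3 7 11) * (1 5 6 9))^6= (11)(1 6)(5 9)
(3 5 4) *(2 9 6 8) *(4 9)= (2 4 3 5 9 6 8)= [0, 1, 4, 5, 3, 9, 8, 7, 2, 6]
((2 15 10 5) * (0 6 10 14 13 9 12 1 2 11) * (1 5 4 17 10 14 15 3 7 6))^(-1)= (0 11 5 12 9 13 14 6 7 3 2 1)(4 10 17)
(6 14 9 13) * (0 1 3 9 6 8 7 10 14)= [1, 3, 2, 9, 4, 5, 0, 10, 7, 13, 14, 11, 12, 8, 6]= (0 1 3 9 13 8 7 10 14 6)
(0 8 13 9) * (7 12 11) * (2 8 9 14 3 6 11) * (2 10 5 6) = (0 9)(2 8 13 14 3)(5 6 11 7 12 10) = [9, 1, 8, 2, 4, 6, 11, 12, 13, 0, 5, 7, 10, 14, 3]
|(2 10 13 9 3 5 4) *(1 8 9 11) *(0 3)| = |(0 3 5 4 2 10 13 11 1 8 9)| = 11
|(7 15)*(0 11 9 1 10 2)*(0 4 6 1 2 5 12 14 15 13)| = |(0 11 9 2 4 6 1 10 5 12 14 15 7 13)| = 14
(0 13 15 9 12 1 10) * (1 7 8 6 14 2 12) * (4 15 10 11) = (0 13 10)(1 11 4 15 9)(2 12 7 8 6 14) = [13, 11, 12, 3, 15, 5, 14, 8, 6, 1, 0, 4, 7, 10, 2, 9]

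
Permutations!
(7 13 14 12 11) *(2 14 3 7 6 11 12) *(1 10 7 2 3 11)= (1 10 7 13 11 6)(2 14 3)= [0, 10, 14, 2, 4, 5, 1, 13, 8, 9, 7, 6, 12, 11, 3]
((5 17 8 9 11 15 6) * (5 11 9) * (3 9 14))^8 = ((3 9 14)(5 17 8)(6 11 15))^8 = (3 14 9)(5 8 17)(6 15 11)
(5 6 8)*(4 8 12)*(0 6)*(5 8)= (0 6 12 4 5)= [6, 1, 2, 3, 5, 0, 12, 7, 8, 9, 10, 11, 4]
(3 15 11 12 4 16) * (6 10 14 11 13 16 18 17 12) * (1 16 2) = (1 16 3 15 13 2)(4 18 17 12)(6 10 14 11) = [0, 16, 1, 15, 18, 5, 10, 7, 8, 9, 14, 6, 4, 2, 11, 13, 3, 12, 17]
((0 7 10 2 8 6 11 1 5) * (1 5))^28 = (0 8)(2 5)(6 7)(10 11)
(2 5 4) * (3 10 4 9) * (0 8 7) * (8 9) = (0 9 3 10 4 2 5 8 7) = [9, 1, 5, 10, 2, 8, 6, 0, 7, 3, 4]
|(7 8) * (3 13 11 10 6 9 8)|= 8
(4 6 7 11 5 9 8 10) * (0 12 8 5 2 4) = (0 12 8 10)(2 4 6 7 11)(5 9) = [12, 1, 4, 3, 6, 9, 7, 11, 10, 5, 0, 2, 8]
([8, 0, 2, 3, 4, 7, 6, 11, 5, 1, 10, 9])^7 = (11)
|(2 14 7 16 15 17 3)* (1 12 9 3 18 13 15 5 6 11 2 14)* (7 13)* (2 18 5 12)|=26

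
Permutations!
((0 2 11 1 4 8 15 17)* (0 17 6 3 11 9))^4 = ((17)(0 2 9)(1 4 8 15 6 3 11))^4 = (17)(0 2 9)(1 6 4 3 8 11 15)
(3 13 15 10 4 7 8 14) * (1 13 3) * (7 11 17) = [0, 13, 2, 3, 11, 5, 6, 8, 14, 9, 4, 17, 12, 15, 1, 10, 16, 7] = (1 13 15 10 4 11 17 7 8 14)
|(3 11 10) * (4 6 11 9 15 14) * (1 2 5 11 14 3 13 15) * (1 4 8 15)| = |(1 2 5 11 10 13)(3 9 4 6 14 8 15)| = 42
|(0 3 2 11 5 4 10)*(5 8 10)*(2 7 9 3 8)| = |(0 8 10)(2 11)(3 7 9)(4 5)| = 6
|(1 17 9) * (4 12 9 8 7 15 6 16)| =10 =|(1 17 8 7 15 6 16 4 12 9)|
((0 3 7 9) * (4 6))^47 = (0 9 7 3)(4 6)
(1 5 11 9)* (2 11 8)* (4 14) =(1 5 8 2 11 9)(4 14) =[0, 5, 11, 3, 14, 8, 6, 7, 2, 1, 10, 9, 12, 13, 4]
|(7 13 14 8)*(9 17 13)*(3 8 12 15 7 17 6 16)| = |(3 8 17 13 14 12 15 7 9 6 16)| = 11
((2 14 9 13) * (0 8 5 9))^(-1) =(0 14 2 13 9 5 8)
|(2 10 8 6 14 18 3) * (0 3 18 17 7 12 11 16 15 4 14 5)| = 56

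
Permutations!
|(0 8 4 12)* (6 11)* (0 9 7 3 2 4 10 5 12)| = |(0 8 10 5 12 9 7 3 2 4)(6 11)| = 10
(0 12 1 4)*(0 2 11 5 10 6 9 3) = [12, 4, 11, 0, 2, 10, 9, 7, 8, 3, 6, 5, 1] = (0 12 1 4 2 11 5 10 6 9 3)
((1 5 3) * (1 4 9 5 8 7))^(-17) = (1 8 7)(3 5 9 4)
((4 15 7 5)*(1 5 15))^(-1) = (1 4 5)(7 15)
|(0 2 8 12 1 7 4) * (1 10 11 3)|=|(0 2 8 12 10 11 3 1 7 4)|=10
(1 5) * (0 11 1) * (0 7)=(0 11 1 5 7)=[11, 5, 2, 3, 4, 7, 6, 0, 8, 9, 10, 1]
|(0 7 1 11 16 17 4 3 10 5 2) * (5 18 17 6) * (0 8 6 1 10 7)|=12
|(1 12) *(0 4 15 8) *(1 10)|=|(0 4 15 8)(1 12 10)|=12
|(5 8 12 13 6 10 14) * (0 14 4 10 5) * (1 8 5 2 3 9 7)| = |(0 14)(1 8 12 13 6 2 3 9 7)(4 10)| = 18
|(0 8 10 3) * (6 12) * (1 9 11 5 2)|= |(0 8 10 3)(1 9 11 5 2)(6 12)|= 20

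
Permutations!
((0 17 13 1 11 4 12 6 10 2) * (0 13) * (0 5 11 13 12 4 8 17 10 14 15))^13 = (0 15 14 6 12 2 10)(1 13)(5 11 8 17)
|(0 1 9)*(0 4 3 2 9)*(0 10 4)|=7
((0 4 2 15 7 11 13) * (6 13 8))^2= (0 2 7 8 13 4 15 11 6)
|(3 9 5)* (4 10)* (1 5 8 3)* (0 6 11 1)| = 30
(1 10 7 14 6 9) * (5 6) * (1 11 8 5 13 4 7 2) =(1 10 2)(4 7 14 13)(5 6 9 11 8) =[0, 10, 1, 3, 7, 6, 9, 14, 5, 11, 2, 8, 12, 4, 13]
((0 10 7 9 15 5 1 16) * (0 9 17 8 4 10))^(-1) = (1 5 15 9 16)(4 8 17 7 10)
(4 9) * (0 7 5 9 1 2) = (0 7 5 9 4 1 2) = [7, 2, 0, 3, 1, 9, 6, 5, 8, 4]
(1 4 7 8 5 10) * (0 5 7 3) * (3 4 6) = (0 5 10 1 6 3)(7 8) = [5, 6, 2, 0, 4, 10, 3, 8, 7, 9, 1]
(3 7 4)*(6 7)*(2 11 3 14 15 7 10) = (2 11 3 6 10)(4 14 15 7) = [0, 1, 11, 6, 14, 5, 10, 4, 8, 9, 2, 3, 12, 13, 15, 7]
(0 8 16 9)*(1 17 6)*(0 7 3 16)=(0 8)(1 17 6)(3 16 9 7)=[8, 17, 2, 16, 4, 5, 1, 3, 0, 7, 10, 11, 12, 13, 14, 15, 9, 6]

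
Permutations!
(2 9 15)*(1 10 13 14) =(1 10 13 14)(2 9 15) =[0, 10, 9, 3, 4, 5, 6, 7, 8, 15, 13, 11, 12, 14, 1, 2]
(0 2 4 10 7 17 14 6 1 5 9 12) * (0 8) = [2, 5, 4, 3, 10, 9, 1, 17, 0, 12, 7, 11, 8, 13, 6, 15, 16, 14] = (0 2 4 10 7 17 14 6 1 5 9 12 8)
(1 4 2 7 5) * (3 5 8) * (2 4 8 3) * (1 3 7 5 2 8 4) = (8)(1 4)(2 5 3) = [0, 4, 5, 2, 1, 3, 6, 7, 8]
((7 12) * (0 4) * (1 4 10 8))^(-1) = (0 4 1 8 10)(7 12)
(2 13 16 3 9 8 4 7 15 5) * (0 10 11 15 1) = (0 10 11 15 5 2 13 16 3 9 8 4 7 1) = [10, 0, 13, 9, 7, 2, 6, 1, 4, 8, 11, 15, 12, 16, 14, 5, 3]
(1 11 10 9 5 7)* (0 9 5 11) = (0 9 11 10 5 7 1) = [9, 0, 2, 3, 4, 7, 6, 1, 8, 11, 5, 10]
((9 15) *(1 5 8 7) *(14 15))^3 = (15)(1 7 8 5)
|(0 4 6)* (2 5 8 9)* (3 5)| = |(0 4 6)(2 3 5 8 9)| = 15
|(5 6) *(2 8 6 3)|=|(2 8 6 5 3)|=5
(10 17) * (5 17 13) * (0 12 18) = (0 12 18)(5 17 10 13) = [12, 1, 2, 3, 4, 17, 6, 7, 8, 9, 13, 11, 18, 5, 14, 15, 16, 10, 0]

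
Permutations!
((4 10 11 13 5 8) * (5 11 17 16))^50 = (4 17 5)(8 10 16)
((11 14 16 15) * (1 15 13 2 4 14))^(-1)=((1 15 11)(2 4 14 16 13))^(-1)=(1 11 15)(2 13 16 14 4)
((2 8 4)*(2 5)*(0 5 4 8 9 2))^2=((0 5)(2 9))^2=(9)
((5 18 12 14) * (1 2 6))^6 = (5 12)(14 18)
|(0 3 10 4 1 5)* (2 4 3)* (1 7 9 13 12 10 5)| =|(0 2 4 7 9 13 12 10 3 5)| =10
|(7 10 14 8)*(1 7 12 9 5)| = 8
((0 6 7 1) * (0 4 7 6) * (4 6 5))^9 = (1 7 4 5 6)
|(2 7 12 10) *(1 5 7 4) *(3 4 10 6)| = 14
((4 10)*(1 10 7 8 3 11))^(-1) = ((1 10 4 7 8 3 11))^(-1) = (1 11 3 8 7 4 10)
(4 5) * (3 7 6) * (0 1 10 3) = (0 1 10 3 7 6)(4 5) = [1, 10, 2, 7, 5, 4, 0, 6, 8, 9, 3]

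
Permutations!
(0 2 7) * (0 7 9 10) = (0 2 9 10) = [2, 1, 9, 3, 4, 5, 6, 7, 8, 10, 0]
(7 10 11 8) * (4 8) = (4 8 7 10 11) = [0, 1, 2, 3, 8, 5, 6, 10, 7, 9, 11, 4]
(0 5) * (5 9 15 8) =(0 9 15 8 5) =[9, 1, 2, 3, 4, 0, 6, 7, 5, 15, 10, 11, 12, 13, 14, 8]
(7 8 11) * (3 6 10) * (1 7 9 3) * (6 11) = (1 7 8 6 10)(3 11 9) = [0, 7, 2, 11, 4, 5, 10, 8, 6, 3, 1, 9]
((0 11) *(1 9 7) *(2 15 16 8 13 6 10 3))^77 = ((0 11)(1 9 7)(2 15 16 8 13 6 10 3))^77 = (0 11)(1 7 9)(2 6 16 3 13 15 10 8)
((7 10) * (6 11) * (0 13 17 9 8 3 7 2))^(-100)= (0 2 10 7 3 8 9 17 13)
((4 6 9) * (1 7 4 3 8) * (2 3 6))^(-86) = (9)(1 3 4)(2 7 8)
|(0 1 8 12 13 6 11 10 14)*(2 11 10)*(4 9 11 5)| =40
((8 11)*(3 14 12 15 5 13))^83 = (3 13 5 15 12 14)(8 11)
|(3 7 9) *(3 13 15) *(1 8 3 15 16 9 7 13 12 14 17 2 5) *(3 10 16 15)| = |(1 8 10 16 9 12 14 17 2 5)(3 13 15)| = 30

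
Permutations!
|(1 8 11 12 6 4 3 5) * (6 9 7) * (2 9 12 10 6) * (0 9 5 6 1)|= 60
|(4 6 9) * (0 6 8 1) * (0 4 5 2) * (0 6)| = |(1 4 8)(2 6 9 5)| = 12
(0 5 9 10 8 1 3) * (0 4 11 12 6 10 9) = (0 5)(1 3 4 11 12 6 10 8) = [5, 3, 2, 4, 11, 0, 10, 7, 1, 9, 8, 12, 6]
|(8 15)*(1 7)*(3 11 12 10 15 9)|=14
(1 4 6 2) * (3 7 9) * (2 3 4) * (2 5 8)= [0, 5, 1, 7, 6, 8, 3, 9, 2, 4]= (1 5 8 2)(3 7 9 4 6)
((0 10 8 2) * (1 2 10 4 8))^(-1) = (0 2 1 10 8 4)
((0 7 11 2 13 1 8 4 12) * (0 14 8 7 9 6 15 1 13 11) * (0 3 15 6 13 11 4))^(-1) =((0 9 13 11 2 4 12 14 8)(1 7 3 15))^(-1) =(0 8 14 12 4 2 11 13 9)(1 15 3 7)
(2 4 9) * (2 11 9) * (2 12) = (2 4 12)(9 11) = [0, 1, 4, 3, 12, 5, 6, 7, 8, 11, 10, 9, 2]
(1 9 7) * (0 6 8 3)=(0 6 8 3)(1 9 7)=[6, 9, 2, 0, 4, 5, 8, 1, 3, 7]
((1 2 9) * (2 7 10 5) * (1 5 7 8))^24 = (10)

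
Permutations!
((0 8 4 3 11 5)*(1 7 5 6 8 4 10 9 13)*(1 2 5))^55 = ((0 4 3 11 6 8 10 9 13 2 5)(1 7))^55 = (13)(1 7)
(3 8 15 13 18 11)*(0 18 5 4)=[18, 1, 2, 8, 0, 4, 6, 7, 15, 9, 10, 3, 12, 5, 14, 13, 16, 17, 11]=(0 18 11 3 8 15 13 5 4)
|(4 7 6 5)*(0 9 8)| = |(0 9 8)(4 7 6 5)| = 12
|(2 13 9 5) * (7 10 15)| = |(2 13 9 5)(7 10 15)| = 12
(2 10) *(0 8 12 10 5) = [8, 1, 5, 3, 4, 0, 6, 7, 12, 9, 2, 11, 10] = (0 8 12 10 2 5)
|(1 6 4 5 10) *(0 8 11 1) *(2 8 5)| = 6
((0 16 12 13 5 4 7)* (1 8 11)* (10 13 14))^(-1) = (0 7 4 5 13 10 14 12 16)(1 11 8)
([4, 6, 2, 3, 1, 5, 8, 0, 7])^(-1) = [7, 4, 2, 3, 0, 5, 1, 8, 6]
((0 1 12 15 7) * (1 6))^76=(0 15 1)(6 7 12)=((0 6 1 12 15 7))^76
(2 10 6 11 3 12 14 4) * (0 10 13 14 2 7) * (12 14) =(0 10 6 11 3 14 4 7)(2 13 12) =[10, 1, 13, 14, 7, 5, 11, 0, 8, 9, 6, 3, 2, 12, 4]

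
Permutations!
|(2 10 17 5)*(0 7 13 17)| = 7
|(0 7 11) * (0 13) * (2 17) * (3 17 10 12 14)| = 12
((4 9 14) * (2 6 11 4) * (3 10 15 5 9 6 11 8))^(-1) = ((2 11 4 6 8 3 10 15 5 9 14))^(-1) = (2 14 9 5 15 10 3 8 6 4 11)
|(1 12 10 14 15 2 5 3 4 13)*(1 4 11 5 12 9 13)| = |(1 9 13 4)(2 12 10 14 15)(3 11 5)| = 60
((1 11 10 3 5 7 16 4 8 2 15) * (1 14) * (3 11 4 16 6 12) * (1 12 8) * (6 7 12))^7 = ((16)(1 4)(2 15 14 6 8)(3 5 12)(10 11))^7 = (16)(1 4)(2 14 8 15 6)(3 5 12)(10 11)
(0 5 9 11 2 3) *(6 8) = (0 5 9 11 2 3)(6 8) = [5, 1, 3, 0, 4, 9, 8, 7, 6, 11, 10, 2]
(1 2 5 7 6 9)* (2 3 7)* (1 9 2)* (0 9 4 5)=(0 9 4 5 1 3 7 6 2)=[9, 3, 0, 7, 5, 1, 2, 6, 8, 4]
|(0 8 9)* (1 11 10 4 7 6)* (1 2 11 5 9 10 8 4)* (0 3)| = 12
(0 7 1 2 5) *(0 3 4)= [7, 2, 5, 4, 0, 3, 6, 1]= (0 7 1 2 5 3 4)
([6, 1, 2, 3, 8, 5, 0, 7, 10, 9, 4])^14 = (4 10 8)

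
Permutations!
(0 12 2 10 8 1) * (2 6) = (0 12 6 2 10 8 1) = [12, 0, 10, 3, 4, 5, 2, 7, 1, 9, 8, 11, 6]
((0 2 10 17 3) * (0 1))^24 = ((0 2 10 17 3 1))^24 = (17)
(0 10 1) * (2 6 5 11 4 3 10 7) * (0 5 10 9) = [7, 5, 6, 9, 3, 11, 10, 2, 8, 0, 1, 4] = (0 7 2 6 10 1 5 11 4 3 9)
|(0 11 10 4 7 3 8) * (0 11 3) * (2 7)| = 8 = |(0 3 8 11 10 4 2 7)|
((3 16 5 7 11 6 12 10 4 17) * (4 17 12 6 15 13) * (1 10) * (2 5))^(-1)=(1 12 4 13 15 11 7 5 2 16 3 17 10)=((1 10 17 3 16 2 5 7 11 15 13 4 12))^(-1)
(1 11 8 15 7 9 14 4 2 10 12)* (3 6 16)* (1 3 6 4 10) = (1 11 8 15 7 9 14 10 12 3 4 2)(6 16) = [0, 11, 1, 4, 2, 5, 16, 9, 15, 14, 12, 8, 3, 13, 10, 7, 6]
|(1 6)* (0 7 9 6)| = 5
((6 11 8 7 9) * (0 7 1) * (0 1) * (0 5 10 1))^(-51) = (0 6 5)(1 9 8)(7 11 10)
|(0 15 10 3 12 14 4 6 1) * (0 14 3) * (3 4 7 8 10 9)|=12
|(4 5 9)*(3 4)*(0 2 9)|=|(0 2 9 3 4 5)|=6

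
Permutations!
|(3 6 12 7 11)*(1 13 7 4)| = |(1 13 7 11 3 6 12 4)| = 8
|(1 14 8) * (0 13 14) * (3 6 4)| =|(0 13 14 8 1)(3 6 4)| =15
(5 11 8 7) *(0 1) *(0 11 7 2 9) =(0 1 11 8 2 9)(5 7) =[1, 11, 9, 3, 4, 7, 6, 5, 2, 0, 10, 8]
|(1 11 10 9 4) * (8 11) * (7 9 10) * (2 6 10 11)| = 9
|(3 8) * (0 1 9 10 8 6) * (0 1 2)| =6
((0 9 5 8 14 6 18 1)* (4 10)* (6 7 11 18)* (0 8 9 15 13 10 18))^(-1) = (0 11 7 14 8 1 18 4 10 13 15)(5 9)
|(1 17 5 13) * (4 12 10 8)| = 4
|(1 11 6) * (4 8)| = |(1 11 6)(4 8)| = 6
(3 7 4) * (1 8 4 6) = (1 8 4 3 7 6) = [0, 8, 2, 7, 3, 5, 1, 6, 4]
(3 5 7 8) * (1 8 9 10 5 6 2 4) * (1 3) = (1 8)(2 4 3 6)(5 7 9 10) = [0, 8, 4, 6, 3, 7, 2, 9, 1, 10, 5]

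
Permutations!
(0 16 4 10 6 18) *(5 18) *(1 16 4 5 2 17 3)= [4, 16, 17, 1, 10, 18, 2, 7, 8, 9, 6, 11, 12, 13, 14, 15, 5, 3, 0]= (0 4 10 6 2 17 3 1 16 5 18)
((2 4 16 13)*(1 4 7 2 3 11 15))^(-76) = ((1 4 16 13 3 11 15)(2 7))^(-76) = (1 4 16 13 3 11 15)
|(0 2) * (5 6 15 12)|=4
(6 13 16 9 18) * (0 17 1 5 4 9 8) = (0 17 1 5 4 9 18 6 13 16 8) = [17, 5, 2, 3, 9, 4, 13, 7, 0, 18, 10, 11, 12, 16, 14, 15, 8, 1, 6]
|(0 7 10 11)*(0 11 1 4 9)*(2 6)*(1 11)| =14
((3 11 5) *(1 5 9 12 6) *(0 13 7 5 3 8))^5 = ((0 13 7 5 8)(1 3 11 9 12 6))^5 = (13)(1 6 12 9 11 3)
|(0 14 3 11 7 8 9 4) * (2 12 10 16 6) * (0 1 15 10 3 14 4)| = 14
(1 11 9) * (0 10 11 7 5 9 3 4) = (0 10 11 3 4)(1 7 5 9) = [10, 7, 2, 4, 0, 9, 6, 5, 8, 1, 11, 3]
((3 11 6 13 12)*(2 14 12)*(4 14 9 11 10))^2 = ((2 9 11 6 13)(3 10 4 14 12))^2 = (2 11 13 9 6)(3 4 12 10 14)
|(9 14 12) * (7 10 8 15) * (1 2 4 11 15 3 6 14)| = 13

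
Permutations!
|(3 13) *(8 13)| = 3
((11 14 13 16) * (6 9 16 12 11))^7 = (6 9 16)(11 12 13 14)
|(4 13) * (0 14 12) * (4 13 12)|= |(0 14 4 12)|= 4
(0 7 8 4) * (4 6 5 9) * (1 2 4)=[7, 2, 4, 3, 0, 9, 5, 8, 6, 1]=(0 7 8 6 5 9 1 2 4)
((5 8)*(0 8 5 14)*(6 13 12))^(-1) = (0 14 8)(6 12 13)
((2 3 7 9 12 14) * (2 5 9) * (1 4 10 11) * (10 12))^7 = ((1 4 12 14 5 9 10 11)(2 3 7))^7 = (1 11 10 9 5 14 12 4)(2 3 7)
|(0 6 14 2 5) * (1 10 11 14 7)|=|(0 6 7 1 10 11 14 2 5)|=9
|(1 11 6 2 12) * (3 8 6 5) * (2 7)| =|(1 11 5 3 8 6 7 2 12)| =9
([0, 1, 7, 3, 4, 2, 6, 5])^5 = [0, 1, 5, 3, 4, 7, 6, 2]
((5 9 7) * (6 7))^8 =((5 9 6 7))^8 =(9)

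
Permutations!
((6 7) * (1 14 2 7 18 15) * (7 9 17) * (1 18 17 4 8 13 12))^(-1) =((1 14 2 9 4 8 13 12)(6 17 7)(15 18))^(-1) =(1 12 13 8 4 9 2 14)(6 7 17)(15 18)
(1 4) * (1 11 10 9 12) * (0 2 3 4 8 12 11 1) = (0 2 3 4 1 8 12)(9 11 10) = [2, 8, 3, 4, 1, 5, 6, 7, 12, 11, 9, 10, 0]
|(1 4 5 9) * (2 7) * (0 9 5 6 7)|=|(0 9 1 4 6 7 2)|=7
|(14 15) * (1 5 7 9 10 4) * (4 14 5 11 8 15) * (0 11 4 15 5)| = 18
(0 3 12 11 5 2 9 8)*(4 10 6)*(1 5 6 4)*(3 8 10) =(0 8)(1 5 2 9 10 4 3 12 11 6) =[8, 5, 9, 12, 3, 2, 1, 7, 0, 10, 4, 6, 11]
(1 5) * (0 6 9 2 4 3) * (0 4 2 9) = [6, 5, 2, 4, 3, 1, 0, 7, 8, 9] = (9)(0 6)(1 5)(3 4)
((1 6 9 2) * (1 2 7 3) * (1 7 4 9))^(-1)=((1 6)(3 7)(4 9))^(-1)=(1 6)(3 7)(4 9)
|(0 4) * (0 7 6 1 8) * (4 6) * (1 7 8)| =|(0 6 7 4 8)| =5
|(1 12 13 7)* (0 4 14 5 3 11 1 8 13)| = |(0 4 14 5 3 11 1 12)(7 8 13)| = 24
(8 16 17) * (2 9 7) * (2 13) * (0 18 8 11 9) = (0 18 8 16 17 11 9 7 13 2) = [18, 1, 0, 3, 4, 5, 6, 13, 16, 7, 10, 9, 12, 2, 14, 15, 17, 11, 8]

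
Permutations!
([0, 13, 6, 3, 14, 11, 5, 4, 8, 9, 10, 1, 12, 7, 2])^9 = [0, 1, 2, 3, 4, 5, 6, 7, 8, 9, 10, 11, 12, 13, 14]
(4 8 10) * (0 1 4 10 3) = (10)(0 1 4 8 3) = [1, 4, 2, 0, 8, 5, 6, 7, 3, 9, 10]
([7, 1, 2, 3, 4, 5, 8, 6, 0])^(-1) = [8, 1, 2, 3, 4, 5, 7, 0, 6]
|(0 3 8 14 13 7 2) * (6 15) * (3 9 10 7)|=|(0 9 10 7 2)(3 8 14 13)(6 15)|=20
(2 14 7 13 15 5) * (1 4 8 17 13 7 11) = (1 4 8 17 13 15 5 2 14 11) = [0, 4, 14, 3, 8, 2, 6, 7, 17, 9, 10, 1, 12, 15, 11, 5, 16, 13]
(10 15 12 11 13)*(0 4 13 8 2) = (0 4 13 10 15 12 11 8 2) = [4, 1, 0, 3, 13, 5, 6, 7, 2, 9, 15, 8, 11, 10, 14, 12]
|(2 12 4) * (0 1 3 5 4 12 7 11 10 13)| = |(0 1 3 5 4 2 7 11 10 13)| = 10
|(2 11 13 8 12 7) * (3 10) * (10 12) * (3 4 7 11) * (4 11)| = 20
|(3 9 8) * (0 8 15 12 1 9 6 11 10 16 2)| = 8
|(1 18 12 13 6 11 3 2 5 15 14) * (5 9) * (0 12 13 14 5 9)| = |(0 12 14 1 18 13 6 11 3 2)(5 15)| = 10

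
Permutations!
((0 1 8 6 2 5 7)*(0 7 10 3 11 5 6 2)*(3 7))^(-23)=(0 8 6 1 2)(3 5 7 11 10)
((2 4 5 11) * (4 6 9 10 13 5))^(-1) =(2 11 5 13 10 9 6)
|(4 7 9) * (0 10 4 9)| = 4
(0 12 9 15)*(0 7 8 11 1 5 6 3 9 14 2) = (0 12 14 2)(1 5 6 3 9 15 7 8 11) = [12, 5, 0, 9, 4, 6, 3, 8, 11, 15, 10, 1, 14, 13, 2, 7]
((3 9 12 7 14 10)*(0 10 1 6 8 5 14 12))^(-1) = (0 9 3 10)(1 14 5 8 6)(7 12)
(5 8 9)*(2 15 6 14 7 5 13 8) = (2 15 6 14 7 5)(8 9 13) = [0, 1, 15, 3, 4, 2, 14, 5, 9, 13, 10, 11, 12, 8, 7, 6]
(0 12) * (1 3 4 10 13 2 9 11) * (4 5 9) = (0 12)(1 3 5 9 11)(2 4 10 13) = [12, 3, 4, 5, 10, 9, 6, 7, 8, 11, 13, 1, 0, 2]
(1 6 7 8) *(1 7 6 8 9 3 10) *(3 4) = [0, 8, 2, 10, 3, 5, 6, 9, 7, 4, 1] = (1 8 7 9 4 3 10)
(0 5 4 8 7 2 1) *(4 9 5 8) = (0 8 7 2 1)(5 9) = [8, 0, 1, 3, 4, 9, 6, 2, 7, 5]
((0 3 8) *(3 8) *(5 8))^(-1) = (0 8 5)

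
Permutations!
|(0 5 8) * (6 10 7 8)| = |(0 5 6 10 7 8)| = 6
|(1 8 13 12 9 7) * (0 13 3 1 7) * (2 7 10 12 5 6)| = |(0 13 5 6 2 7 10 12 9)(1 8 3)| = 9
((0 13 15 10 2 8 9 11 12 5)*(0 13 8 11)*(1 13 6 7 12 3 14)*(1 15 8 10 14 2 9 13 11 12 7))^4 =(15)(0 10 9)(1 12 11 5 3 6 2)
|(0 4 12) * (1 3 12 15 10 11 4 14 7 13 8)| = |(0 14 7 13 8 1 3 12)(4 15 10 11)| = 8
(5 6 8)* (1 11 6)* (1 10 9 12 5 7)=(1 11 6 8 7)(5 10 9 12)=[0, 11, 2, 3, 4, 10, 8, 1, 7, 12, 9, 6, 5]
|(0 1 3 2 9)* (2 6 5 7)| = |(0 1 3 6 5 7 2 9)| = 8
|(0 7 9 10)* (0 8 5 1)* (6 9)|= 8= |(0 7 6 9 10 8 5 1)|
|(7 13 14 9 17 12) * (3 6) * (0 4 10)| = 6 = |(0 4 10)(3 6)(7 13 14 9 17 12)|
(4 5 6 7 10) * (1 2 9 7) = (1 2 9 7 10 4 5 6) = [0, 2, 9, 3, 5, 6, 1, 10, 8, 7, 4]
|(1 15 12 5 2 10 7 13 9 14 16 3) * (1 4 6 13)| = 7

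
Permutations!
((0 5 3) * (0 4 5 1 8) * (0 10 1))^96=(10)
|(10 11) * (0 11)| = 3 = |(0 11 10)|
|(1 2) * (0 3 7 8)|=|(0 3 7 8)(1 2)|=4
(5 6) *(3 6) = (3 6 5) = [0, 1, 2, 6, 4, 3, 5]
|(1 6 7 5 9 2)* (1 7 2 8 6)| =6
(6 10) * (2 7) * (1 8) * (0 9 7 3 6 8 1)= (0 9 7 2 3 6 10 8)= [9, 1, 3, 6, 4, 5, 10, 2, 0, 7, 8]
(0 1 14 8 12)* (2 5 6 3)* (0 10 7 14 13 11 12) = (0 1 13 11 12 10 7 14 8)(2 5 6 3) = [1, 13, 5, 2, 4, 6, 3, 14, 0, 9, 7, 12, 10, 11, 8]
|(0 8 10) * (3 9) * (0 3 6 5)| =|(0 8 10 3 9 6 5)| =7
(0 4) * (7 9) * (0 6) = (0 4 6)(7 9) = [4, 1, 2, 3, 6, 5, 0, 9, 8, 7]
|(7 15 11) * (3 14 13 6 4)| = 15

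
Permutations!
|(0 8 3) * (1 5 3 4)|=|(0 8 4 1 5 3)|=6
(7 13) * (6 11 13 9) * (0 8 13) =(0 8 13 7 9 6 11) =[8, 1, 2, 3, 4, 5, 11, 9, 13, 6, 10, 0, 12, 7]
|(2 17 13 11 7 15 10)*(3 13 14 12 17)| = 21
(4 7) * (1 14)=(1 14)(4 7)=[0, 14, 2, 3, 7, 5, 6, 4, 8, 9, 10, 11, 12, 13, 1]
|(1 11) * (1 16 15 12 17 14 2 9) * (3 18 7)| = 9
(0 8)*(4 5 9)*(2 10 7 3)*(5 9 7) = (0 8)(2 10 5 7 3)(4 9) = [8, 1, 10, 2, 9, 7, 6, 3, 0, 4, 5]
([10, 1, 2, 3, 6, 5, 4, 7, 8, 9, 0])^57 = [10, 1, 2, 3, 6, 5, 4, 7, 8, 9, 0]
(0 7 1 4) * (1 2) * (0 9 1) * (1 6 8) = (0 7 2)(1 4 9 6 8) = [7, 4, 0, 3, 9, 5, 8, 2, 1, 6]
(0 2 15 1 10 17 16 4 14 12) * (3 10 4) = (0 2 15 1 4 14 12)(3 10 17 16) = [2, 4, 15, 10, 14, 5, 6, 7, 8, 9, 17, 11, 0, 13, 12, 1, 3, 16]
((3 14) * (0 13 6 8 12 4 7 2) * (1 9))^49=((0 13 6 8 12 4 7 2)(1 9)(3 14))^49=(0 13 6 8 12 4 7 2)(1 9)(3 14)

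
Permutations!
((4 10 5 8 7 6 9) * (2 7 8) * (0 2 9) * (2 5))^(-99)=((0 5 9 4 10 2 7 6))^(-99)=(0 2 9 6 10 5 7 4)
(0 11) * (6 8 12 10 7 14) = [11, 1, 2, 3, 4, 5, 8, 14, 12, 9, 7, 0, 10, 13, 6] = (0 11)(6 8 12 10 7 14)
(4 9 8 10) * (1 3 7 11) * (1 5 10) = (1 3 7 11 5 10 4 9 8) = [0, 3, 2, 7, 9, 10, 6, 11, 1, 8, 4, 5]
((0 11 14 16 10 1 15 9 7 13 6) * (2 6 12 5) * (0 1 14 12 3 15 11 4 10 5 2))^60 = (16)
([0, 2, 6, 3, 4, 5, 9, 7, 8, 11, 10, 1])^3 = (1 9 2 11 6)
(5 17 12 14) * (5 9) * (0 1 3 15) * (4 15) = [1, 3, 2, 4, 15, 17, 6, 7, 8, 5, 10, 11, 14, 13, 9, 0, 16, 12] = (0 1 3 4 15)(5 17 12 14 9)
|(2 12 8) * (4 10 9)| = 3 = |(2 12 8)(4 10 9)|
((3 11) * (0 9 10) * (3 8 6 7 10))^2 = (0 3 8 7)(6 10 9 11)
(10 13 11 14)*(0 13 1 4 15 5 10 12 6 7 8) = (0 13 11 14 12 6 7 8)(1 4 15 5 10) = [13, 4, 2, 3, 15, 10, 7, 8, 0, 9, 1, 14, 6, 11, 12, 5]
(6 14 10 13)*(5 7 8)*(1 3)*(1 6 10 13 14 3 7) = (1 7 8 5)(3 6)(10 14 13) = [0, 7, 2, 6, 4, 1, 3, 8, 5, 9, 14, 11, 12, 10, 13]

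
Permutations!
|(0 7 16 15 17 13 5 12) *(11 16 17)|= 6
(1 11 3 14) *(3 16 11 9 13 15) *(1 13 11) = [0, 9, 2, 14, 4, 5, 6, 7, 8, 11, 10, 16, 12, 15, 13, 3, 1] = (1 9 11 16)(3 14 13 15)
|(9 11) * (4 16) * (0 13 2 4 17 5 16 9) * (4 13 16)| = |(0 16 17 5 4 9 11)(2 13)| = 14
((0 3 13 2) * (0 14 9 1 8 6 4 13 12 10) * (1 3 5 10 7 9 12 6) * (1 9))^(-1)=((0 5 10)(1 8 9 3 6 4 13 2 14 12 7))^(-1)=(0 10 5)(1 7 12 14 2 13 4 6 3 9 8)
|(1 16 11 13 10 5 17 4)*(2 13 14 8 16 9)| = 8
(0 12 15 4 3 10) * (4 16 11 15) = [12, 1, 2, 10, 3, 5, 6, 7, 8, 9, 0, 15, 4, 13, 14, 16, 11] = (0 12 4 3 10)(11 15 16)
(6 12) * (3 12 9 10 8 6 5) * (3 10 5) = (3 12)(5 10 8 6 9) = [0, 1, 2, 12, 4, 10, 9, 7, 6, 5, 8, 11, 3]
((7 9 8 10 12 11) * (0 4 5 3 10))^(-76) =((0 4 5 3 10 12 11 7 9 8))^(-76) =(0 10 9 5 11)(3 7 4 12 8)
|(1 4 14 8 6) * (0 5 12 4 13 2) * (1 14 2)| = |(0 5 12 4 2)(1 13)(6 14 8)| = 30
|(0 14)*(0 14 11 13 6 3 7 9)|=7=|(14)(0 11 13 6 3 7 9)|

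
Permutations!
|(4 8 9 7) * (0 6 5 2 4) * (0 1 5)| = 14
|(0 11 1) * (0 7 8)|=|(0 11 1 7 8)|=5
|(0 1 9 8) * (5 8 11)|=|(0 1 9 11 5 8)|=6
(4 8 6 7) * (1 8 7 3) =[0, 8, 2, 1, 7, 5, 3, 4, 6] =(1 8 6 3)(4 7)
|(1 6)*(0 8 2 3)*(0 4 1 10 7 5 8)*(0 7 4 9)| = 28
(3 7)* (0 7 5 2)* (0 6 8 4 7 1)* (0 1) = (2 6 8 4 7 3 5) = [0, 1, 6, 5, 7, 2, 8, 3, 4]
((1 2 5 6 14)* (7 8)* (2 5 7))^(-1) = ((1 5 6 14)(2 7 8))^(-1) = (1 14 6 5)(2 8 7)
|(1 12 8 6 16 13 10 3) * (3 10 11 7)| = |(1 12 8 6 16 13 11 7 3)| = 9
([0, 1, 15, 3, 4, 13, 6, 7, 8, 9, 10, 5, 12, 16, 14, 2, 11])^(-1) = (2 15)(5 11 16 13)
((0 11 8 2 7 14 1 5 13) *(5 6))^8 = (0 5 1 7 8)(2 11 13 6 14)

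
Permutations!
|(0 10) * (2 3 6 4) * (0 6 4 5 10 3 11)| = |(0 3 4 2 11)(5 10 6)| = 15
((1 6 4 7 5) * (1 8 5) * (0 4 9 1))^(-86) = (0 4 7)(1 6 9)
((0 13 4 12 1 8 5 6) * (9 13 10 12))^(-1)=(0 6 5 8 1 12 10)(4 13 9)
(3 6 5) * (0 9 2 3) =[9, 1, 3, 6, 4, 0, 5, 7, 8, 2] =(0 9 2 3 6 5)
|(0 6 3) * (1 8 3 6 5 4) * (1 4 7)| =6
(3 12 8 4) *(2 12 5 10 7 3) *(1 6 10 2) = [0, 6, 12, 5, 1, 2, 10, 3, 4, 9, 7, 11, 8] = (1 6 10 7 3 5 2 12 8 4)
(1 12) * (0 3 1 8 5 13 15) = [3, 12, 2, 1, 4, 13, 6, 7, 5, 9, 10, 11, 8, 15, 14, 0] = (0 3 1 12 8 5 13 15)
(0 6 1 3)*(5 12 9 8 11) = [6, 3, 2, 0, 4, 12, 1, 7, 11, 8, 10, 5, 9] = (0 6 1 3)(5 12 9 8 11)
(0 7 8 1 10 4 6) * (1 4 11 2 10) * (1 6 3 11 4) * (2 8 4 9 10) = [7, 6, 2, 11, 3, 5, 0, 4, 1, 10, 9, 8] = (0 7 4 3 11 8 1 6)(9 10)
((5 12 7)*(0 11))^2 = (5 7 12)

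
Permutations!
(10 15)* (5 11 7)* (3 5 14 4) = (3 5 11 7 14 4)(10 15) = [0, 1, 2, 5, 3, 11, 6, 14, 8, 9, 15, 7, 12, 13, 4, 10]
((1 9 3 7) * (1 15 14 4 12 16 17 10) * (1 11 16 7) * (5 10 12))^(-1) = ((1 9 3)(4 5 10 11 16 17 12 7 15 14))^(-1) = (1 3 9)(4 14 15 7 12 17 16 11 10 5)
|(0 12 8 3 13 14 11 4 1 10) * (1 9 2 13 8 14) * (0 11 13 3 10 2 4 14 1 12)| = 18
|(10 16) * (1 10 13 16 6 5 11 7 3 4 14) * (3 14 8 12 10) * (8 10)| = 18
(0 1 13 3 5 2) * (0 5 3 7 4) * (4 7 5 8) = [1, 13, 8, 3, 0, 2, 6, 7, 4, 9, 10, 11, 12, 5] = (0 1 13 5 2 8 4)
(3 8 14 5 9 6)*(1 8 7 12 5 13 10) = [0, 8, 2, 7, 4, 9, 3, 12, 14, 6, 1, 11, 5, 10, 13] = (1 8 14 13 10)(3 7 12 5 9 6)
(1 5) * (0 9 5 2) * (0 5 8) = [9, 2, 5, 3, 4, 1, 6, 7, 0, 8] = (0 9 8)(1 2 5)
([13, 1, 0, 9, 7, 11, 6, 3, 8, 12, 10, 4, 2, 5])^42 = (0 5 4 3 12)(2 13 11 7 9)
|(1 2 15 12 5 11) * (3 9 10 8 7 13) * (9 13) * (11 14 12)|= |(1 2 15 11)(3 13)(5 14 12)(7 9 10 8)|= 12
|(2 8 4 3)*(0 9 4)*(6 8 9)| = |(0 6 8)(2 9 4 3)| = 12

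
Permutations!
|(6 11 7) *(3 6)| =4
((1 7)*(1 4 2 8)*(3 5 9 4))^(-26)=(1 2 9 3)(4 5 7 8)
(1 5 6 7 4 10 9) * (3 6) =(1 5 3 6 7 4 10 9) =[0, 5, 2, 6, 10, 3, 7, 4, 8, 1, 9]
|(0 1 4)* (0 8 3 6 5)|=7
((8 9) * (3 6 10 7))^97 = ((3 6 10 7)(8 9))^97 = (3 6 10 7)(8 9)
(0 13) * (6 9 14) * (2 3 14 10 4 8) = (0 13)(2 3 14 6 9 10 4 8) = [13, 1, 3, 14, 8, 5, 9, 7, 2, 10, 4, 11, 12, 0, 6]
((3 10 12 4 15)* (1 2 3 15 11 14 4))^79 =(15)(1 12 10 3 2)(4 11 14)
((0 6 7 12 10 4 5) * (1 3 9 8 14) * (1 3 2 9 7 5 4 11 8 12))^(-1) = ((0 6 5)(1 2 9 12 10 11 8 14 3 7))^(-1) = (0 5 6)(1 7 3 14 8 11 10 12 9 2)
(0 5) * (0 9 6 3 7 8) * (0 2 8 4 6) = (0 5 9)(2 8)(3 7 4 6) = [5, 1, 8, 7, 6, 9, 3, 4, 2, 0]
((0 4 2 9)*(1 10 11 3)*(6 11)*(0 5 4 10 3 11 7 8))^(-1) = (11)(0 8 7 6 10)(1 3)(2 4 5 9)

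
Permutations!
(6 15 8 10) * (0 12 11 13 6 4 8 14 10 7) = (0 12 11 13 6 15 14 10 4 8 7) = [12, 1, 2, 3, 8, 5, 15, 0, 7, 9, 4, 13, 11, 6, 10, 14]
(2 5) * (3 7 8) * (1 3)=(1 3 7 8)(2 5)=[0, 3, 5, 7, 4, 2, 6, 8, 1]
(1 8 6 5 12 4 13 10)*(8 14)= (1 14 8 6 5 12 4 13 10)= [0, 14, 2, 3, 13, 12, 5, 7, 6, 9, 1, 11, 4, 10, 8]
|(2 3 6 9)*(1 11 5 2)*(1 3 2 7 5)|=|(1 11)(3 6 9)(5 7)|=6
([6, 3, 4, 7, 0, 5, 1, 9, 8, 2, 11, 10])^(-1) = (0 4 2 9 7 3 1 6)(10 11)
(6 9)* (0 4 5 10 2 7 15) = [4, 1, 7, 3, 5, 10, 9, 15, 8, 6, 2, 11, 12, 13, 14, 0] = (0 4 5 10 2 7 15)(6 9)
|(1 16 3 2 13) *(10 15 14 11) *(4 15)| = |(1 16 3 2 13)(4 15 14 11 10)| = 5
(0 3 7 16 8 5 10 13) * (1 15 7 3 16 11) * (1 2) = (0 16 8 5 10 13)(1 15 7 11 2) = [16, 15, 1, 3, 4, 10, 6, 11, 5, 9, 13, 2, 12, 0, 14, 7, 8]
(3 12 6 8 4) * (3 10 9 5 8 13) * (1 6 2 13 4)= (1 6 4 10 9 5 8)(2 13 3 12)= [0, 6, 13, 12, 10, 8, 4, 7, 1, 5, 9, 11, 2, 3]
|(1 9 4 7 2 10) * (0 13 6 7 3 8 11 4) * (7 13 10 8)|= |(0 10 1 9)(2 8 11 4 3 7)(6 13)|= 12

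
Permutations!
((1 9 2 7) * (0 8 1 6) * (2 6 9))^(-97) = ((0 8 1 2 7 9 6))^(-97) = (0 8 1 2 7 9 6)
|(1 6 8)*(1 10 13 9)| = |(1 6 8 10 13 9)| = 6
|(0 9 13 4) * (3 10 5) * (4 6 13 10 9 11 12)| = |(0 11 12 4)(3 9 10 5)(6 13)| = 4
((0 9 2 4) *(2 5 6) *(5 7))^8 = (0 9 7 5 6 2 4)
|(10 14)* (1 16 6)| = 6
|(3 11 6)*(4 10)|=|(3 11 6)(4 10)|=6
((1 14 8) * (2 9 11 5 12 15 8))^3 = ((1 14 2 9 11 5 12 15 8))^3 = (1 9 12)(2 5 8)(11 15 14)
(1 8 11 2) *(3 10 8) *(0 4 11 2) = (0 4 11)(1 3 10 8 2) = [4, 3, 1, 10, 11, 5, 6, 7, 2, 9, 8, 0]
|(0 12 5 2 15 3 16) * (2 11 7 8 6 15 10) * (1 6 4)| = 12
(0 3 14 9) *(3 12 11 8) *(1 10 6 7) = [12, 10, 2, 14, 4, 5, 7, 1, 3, 0, 6, 8, 11, 13, 9] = (0 12 11 8 3 14 9)(1 10 6 7)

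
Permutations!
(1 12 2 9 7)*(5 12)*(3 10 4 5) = (1 3 10 4 5 12 2 9 7) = [0, 3, 9, 10, 5, 12, 6, 1, 8, 7, 4, 11, 2]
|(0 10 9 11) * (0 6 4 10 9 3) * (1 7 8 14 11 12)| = 12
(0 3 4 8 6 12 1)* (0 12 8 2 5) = [3, 12, 5, 4, 2, 0, 8, 7, 6, 9, 10, 11, 1] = (0 3 4 2 5)(1 12)(6 8)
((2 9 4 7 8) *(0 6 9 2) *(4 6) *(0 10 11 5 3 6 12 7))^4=((0 4)(3 6 9 12 7 8 10 11 5))^4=(3 7 5 12 11 9 10 6 8)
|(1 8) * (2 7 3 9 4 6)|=|(1 8)(2 7 3 9 4 6)|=6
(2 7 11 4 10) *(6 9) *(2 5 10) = [0, 1, 7, 3, 2, 10, 9, 11, 8, 6, 5, 4] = (2 7 11 4)(5 10)(6 9)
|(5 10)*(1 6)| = 2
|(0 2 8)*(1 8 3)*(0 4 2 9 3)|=|(0 9 3 1 8 4 2)|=7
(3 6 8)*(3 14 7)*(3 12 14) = (3 6 8)(7 12 14) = [0, 1, 2, 6, 4, 5, 8, 12, 3, 9, 10, 11, 14, 13, 7]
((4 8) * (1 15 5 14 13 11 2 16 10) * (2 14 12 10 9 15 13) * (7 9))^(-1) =(1 10 12 5 15 9 7 16 2 14 11 13)(4 8)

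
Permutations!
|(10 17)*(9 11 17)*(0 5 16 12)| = 4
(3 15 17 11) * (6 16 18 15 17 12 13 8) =(3 17 11)(6 16 18 15 12 13 8) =[0, 1, 2, 17, 4, 5, 16, 7, 6, 9, 10, 3, 13, 8, 14, 12, 18, 11, 15]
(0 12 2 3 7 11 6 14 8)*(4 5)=[12, 1, 3, 7, 5, 4, 14, 11, 0, 9, 10, 6, 2, 13, 8]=(0 12 2 3 7 11 6 14 8)(4 5)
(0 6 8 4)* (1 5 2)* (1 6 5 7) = [5, 7, 6, 3, 0, 2, 8, 1, 4] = (0 5 2 6 8 4)(1 7)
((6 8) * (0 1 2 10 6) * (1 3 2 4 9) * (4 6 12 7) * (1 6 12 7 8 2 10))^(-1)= ((0 3 10 7 4 9 6 2 1 12 8))^(-1)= (0 8 12 1 2 6 9 4 7 10 3)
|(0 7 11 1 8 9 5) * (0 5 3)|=7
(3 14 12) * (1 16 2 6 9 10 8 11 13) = (1 16 2 6 9 10 8 11 13)(3 14 12) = [0, 16, 6, 14, 4, 5, 9, 7, 11, 10, 8, 13, 3, 1, 12, 15, 2]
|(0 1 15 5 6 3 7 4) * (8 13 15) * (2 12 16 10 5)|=14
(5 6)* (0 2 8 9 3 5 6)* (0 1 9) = (0 2 8)(1 9 3 5) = [2, 9, 8, 5, 4, 1, 6, 7, 0, 3]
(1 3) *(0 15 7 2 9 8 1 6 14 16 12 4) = (0 15 7 2 9 8 1 3 6 14 16 12 4) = [15, 3, 9, 6, 0, 5, 14, 2, 1, 8, 10, 11, 4, 13, 16, 7, 12]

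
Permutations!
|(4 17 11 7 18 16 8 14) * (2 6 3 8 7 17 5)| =|(2 6 3 8 14 4 5)(7 18 16)(11 17)| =42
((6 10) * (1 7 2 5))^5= (1 7 2 5)(6 10)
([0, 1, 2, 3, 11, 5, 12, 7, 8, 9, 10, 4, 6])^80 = [0, 1, 2, 3, 4, 5, 6, 7, 8, 9, 10, 11, 12]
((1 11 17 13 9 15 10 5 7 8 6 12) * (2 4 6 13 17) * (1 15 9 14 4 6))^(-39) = ((17)(1 11 2 6 12 15 10 5 7 8 13 14 4))^(-39) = (17)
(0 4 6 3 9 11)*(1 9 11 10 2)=(0 4 6 3 11)(1 9 10 2)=[4, 9, 1, 11, 6, 5, 3, 7, 8, 10, 2, 0]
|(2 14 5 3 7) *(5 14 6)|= |(14)(2 6 5 3 7)|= 5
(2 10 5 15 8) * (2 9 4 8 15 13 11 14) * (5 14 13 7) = (15)(2 10 14)(4 8 9)(5 7)(11 13) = [0, 1, 10, 3, 8, 7, 6, 5, 9, 4, 14, 13, 12, 11, 2, 15]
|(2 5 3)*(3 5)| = 2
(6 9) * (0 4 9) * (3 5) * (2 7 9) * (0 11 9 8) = (0 4 2 7 8)(3 5)(6 11 9) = [4, 1, 7, 5, 2, 3, 11, 8, 0, 6, 10, 9]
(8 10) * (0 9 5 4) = [9, 1, 2, 3, 0, 4, 6, 7, 10, 5, 8] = (0 9 5 4)(8 10)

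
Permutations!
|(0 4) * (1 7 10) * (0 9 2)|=12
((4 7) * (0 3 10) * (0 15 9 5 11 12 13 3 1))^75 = (0 1)(3 9 12 10 5 13 15 11)(4 7)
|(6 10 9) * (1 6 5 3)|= 6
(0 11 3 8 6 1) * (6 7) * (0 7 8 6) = (0 11 3 6 1 7) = [11, 7, 2, 6, 4, 5, 1, 0, 8, 9, 10, 3]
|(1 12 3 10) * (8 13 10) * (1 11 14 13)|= 4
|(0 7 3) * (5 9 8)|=|(0 7 3)(5 9 8)|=3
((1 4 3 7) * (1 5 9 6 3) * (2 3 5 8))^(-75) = (9)(1 4)(2 3 7 8)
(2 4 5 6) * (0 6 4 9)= (0 6 2 9)(4 5)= [6, 1, 9, 3, 5, 4, 2, 7, 8, 0]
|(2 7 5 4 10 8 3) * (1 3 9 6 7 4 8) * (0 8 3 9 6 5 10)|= |(0 8 6 7 10 1 9 5 3 2 4)|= 11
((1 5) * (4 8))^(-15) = (1 5)(4 8)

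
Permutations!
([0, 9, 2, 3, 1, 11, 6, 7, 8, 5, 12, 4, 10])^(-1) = [0, 4, 2, 3, 11, 9, 6, 7, 8, 1, 12, 5, 10]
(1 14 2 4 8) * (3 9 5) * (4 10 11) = [0, 14, 10, 9, 8, 3, 6, 7, 1, 5, 11, 4, 12, 13, 2] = (1 14 2 10 11 4 8)(3 9 5)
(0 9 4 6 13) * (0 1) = (0 9 4 6 13 1) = [9, 0, 2, 3, 6, 5, 13, 7, 8, 4, 10, 11, 12, 1]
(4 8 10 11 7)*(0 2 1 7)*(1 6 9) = (0 2 6 9 1 7 4 8 10 11) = [2, 7, 6, 3, 8, 5, 9, 4, 10, 1, 11, 0]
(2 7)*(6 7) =(2 6 7) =[0, 1, 6, 3, 4, 5, 7, 2]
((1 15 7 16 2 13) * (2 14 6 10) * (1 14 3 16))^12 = (16)(2 14 10 13 6)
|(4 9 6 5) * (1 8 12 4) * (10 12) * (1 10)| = 6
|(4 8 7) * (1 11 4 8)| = 6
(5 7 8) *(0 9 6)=(0 9 6)(5 7 8)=[9, 1, 2, 3, 4, 7, 0, 8, 5, 6]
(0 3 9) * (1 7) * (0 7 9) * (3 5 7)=(0 5 7 1 9 3)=[5, 9, 2, 0, 4, 7, 6, 1, 8, 3]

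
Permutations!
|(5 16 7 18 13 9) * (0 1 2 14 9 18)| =|(0 1 2 14 9 5 16 7)(13 18)| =8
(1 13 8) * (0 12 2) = (0 12 2)(1 13 8) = [12, 13, 0, 3, 4, 5, 6, 7, 1, 9, 10, 11, 2, 8]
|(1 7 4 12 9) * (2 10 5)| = 15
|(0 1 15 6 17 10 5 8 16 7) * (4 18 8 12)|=|(0 1 15 6 17 10 5 12 4 18 8 16 7)|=13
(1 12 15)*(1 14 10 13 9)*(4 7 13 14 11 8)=(1 12 15 11 8 4 7 13 9)(10 14)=[0, 12, 2, 3, 7, 5, 6, 13, 4, 1, 14, 8, 15, 9, 10, 11]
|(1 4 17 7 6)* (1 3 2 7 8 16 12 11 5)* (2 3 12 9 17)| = 8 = |(1 4 2 7 6 12 11 5)(8 16 9 17)|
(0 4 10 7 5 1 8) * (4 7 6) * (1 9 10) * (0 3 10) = (0 7 5 9)(1 8 3 10 6 4) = [7, 8, 2, 10, 1, 9, 4, 5, 3, 0, 6]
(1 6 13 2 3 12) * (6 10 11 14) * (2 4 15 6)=(1 10 11 14 2 3 12)(4 15 6 13)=[0, 10, 3, 12, 15, 5, 13, 7, 8, 9, 11, 14, 1, 4, 2, 6]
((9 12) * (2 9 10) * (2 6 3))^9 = ((2 9 12 10 6 3))^9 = (2 10)(3 12)(6 9)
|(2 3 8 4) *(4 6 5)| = 6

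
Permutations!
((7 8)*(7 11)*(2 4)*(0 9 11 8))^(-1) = ((0 9 11 7)(2 4))^(-1) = (0 7 11 9)(2 4)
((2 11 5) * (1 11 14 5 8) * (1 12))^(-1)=(1 12 8 11)(2 5 14)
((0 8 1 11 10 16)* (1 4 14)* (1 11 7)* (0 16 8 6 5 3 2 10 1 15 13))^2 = ((16)(0 6 5 3 2 10 8 4 14 11 1 7 15 13))^2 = (16)(0 5 2 8 14 1 15)(3 10 4 11 7 13 6)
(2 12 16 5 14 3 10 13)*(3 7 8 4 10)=(2 12 16 5 14 7 8 4 10 13)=[0, 1, 12, 3, 10, 14, 6, 8, 4, 9, 13, 11, 16, 2, 7, 15, 5]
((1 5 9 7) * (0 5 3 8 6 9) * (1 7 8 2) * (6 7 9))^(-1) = ((0 5)(1 3 2)(7 9 8))^(-1) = (0 5)(1 2 3)(7 8 9)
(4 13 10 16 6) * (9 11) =(4 13 10 16 6)(9 11) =[0, 1, 2, 3, 13, 5, 4, 7, 8, 11, 16, 9, 12, 10, 14, 15, 6]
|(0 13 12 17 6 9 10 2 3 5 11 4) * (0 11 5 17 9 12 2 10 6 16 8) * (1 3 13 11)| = 24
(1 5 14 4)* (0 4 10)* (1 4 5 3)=(0 5 14 10)(1 3)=[5, 3, 2, 1, 4, 14, 6, 7, 8, 9, 0, 11, 12, 13, 10]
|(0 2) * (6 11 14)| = |(0 2)(6 11 14)| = 6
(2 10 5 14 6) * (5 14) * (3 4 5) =(2 10 14 6)(3 4 5) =[0, 1, 10, 4, 5, 3, 2, 7, 8, 9, 14, 11, 12, 13, 6]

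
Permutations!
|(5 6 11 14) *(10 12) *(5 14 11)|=2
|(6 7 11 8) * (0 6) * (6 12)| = 6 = |(0 12 6 7 11 8)|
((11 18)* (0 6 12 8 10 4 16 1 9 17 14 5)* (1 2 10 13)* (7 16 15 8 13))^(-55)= ((0 6 12 13 1 9 17 14 5)(2 10 4 15 8 7 16)(11 18))^(-55)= (0 5 14 17 9 1 13 12 6)(2 10 4 15 8 7 16)(11 18)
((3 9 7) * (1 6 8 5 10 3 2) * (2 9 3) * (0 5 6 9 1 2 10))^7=(10)(0 5)(1 9 7)(6 8)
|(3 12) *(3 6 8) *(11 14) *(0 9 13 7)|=4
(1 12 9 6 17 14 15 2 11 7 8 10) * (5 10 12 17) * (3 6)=(1 17 14 15 2 11 7 8 12 9 3 6 5 10)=[0, 17, 11, 6, 4, 10, 5, 8, 12, 3, 1, 7, 9, 13, 15, 2, 16, 14]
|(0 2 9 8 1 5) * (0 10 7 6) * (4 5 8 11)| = 18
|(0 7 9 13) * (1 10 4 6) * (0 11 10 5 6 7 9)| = 21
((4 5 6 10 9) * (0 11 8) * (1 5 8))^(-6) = ((0 11 1 5 6 10 9 4 8))^(-6) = (0 5 9)(1 10 8)(4 11 6)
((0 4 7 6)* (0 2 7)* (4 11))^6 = (11)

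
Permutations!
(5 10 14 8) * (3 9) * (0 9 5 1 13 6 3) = [9, 13, 2, 5, 4, 10, 3, 7, 1, 0, 14, 11, 12, 6, 8] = (0 9)(1 13 6 3 5 10 14 8)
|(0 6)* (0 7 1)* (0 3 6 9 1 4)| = 7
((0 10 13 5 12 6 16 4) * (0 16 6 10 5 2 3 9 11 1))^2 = ((0 5 12 10 13 2 3 9 11 1)(4 16))^2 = (16)(0 12 13 3 11)(1 5 10 2 9)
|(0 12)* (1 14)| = |(0 12)(1 14)| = 2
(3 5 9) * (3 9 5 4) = (9)(3 4) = [0, 1, 2, 4, 3, 5, 6, 7, 8, 9]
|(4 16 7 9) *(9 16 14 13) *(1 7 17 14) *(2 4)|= 9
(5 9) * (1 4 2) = (1 4 2)(5 9) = [0, 4, 1, 3, 2, 9, 6, 7, 8, 5]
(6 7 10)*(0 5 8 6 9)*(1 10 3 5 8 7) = (0 8 6 1 10 9)(3 5 7) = [8, 10, 2, 5, 4, 7, 1, 3, 6, 0, 9]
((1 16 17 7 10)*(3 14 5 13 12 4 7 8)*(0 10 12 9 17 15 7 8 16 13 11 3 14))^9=((0 10 1 13 9 17 16 15 7 12 4 8 14 5 11 3))^9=(0 12 1 8 9 5 16 3 7 10 4 13 14 17 11 15)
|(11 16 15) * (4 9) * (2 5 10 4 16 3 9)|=20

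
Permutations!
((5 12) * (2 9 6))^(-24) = ((2 9 6)(5 12))^(-24) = (12)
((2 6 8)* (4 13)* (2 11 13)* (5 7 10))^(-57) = (2 11)(4 8)(6 13)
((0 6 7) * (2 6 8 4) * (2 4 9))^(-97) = ((0 8 9 2 6 7))^(-97) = (0 7 6 2 9 8)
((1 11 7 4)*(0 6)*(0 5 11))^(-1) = (0 1 4 7 11 5 6)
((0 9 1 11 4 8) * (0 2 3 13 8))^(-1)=(0 4 11 1 9)(2 8 13 3)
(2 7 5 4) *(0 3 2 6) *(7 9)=(0 3 2 9 7 5 4 6)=[3, 1, 9, 2, 6, 4, 0, 5, 8, 7]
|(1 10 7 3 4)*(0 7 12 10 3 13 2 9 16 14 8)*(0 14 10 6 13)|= |(0 7)(1 3 4)(2 9 16 10 12 6 13)(8 14)|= 42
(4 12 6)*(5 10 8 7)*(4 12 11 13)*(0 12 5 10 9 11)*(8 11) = (0 12 6 5 9 8 7 10 11 13 4) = [12, 1, 2, 3, 0, 9, 5, 10, 7, 8, 11, 13, 6, 4]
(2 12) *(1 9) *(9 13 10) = (1 13 10 9)(2 12) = [0, 13, 12, 3, 4, 5, 6, 7, 8, 1, 9, 11, 2, 10]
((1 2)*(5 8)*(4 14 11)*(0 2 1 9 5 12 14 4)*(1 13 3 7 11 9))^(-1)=(0 11 7 3 13 1 2)(5 9 14 12 8)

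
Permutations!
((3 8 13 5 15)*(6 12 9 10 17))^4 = (3 15 5 13 8)(6 17 10 9 12)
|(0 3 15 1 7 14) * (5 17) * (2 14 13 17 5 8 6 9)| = |(0 3 15 1 7 13 17 8 6 9 2 14)| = 12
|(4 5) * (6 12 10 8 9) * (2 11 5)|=20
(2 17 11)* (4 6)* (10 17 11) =(2 11)(4 6)(10 17) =[0, 1, 11, 3, 6, 5, 4, 7, 8, 9, 17, 2, 12, 13, 14, 15, 16, 10]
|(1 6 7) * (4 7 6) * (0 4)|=4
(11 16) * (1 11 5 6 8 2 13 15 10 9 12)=[0, 11, 13, 3, 4, 6, 8, 7, 2, 12, 9, 16, 1, 15, 14, 10, 5]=(1 11 16 5 6 8 2 13 15 10 9 12)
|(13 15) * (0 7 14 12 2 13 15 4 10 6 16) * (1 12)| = 11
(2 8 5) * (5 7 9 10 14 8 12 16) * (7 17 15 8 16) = (2 12 7 9 10 14 16 5)(8 17 15) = [0, 1, 12, 3, 4, 2, 6, 9, 17, 10, 14, 11, 7, 13, 16, 8, 5, 15]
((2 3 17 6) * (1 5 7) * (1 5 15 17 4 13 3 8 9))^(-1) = (1 9 8 2 6 17 15)(3 13 4)(5 7)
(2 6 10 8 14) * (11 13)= (2 6 10 8 14)(11 13)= [0, 1, 6, 3, 4, 5, 10, 7, 14, 9, 8, 13, 12, 11, 2]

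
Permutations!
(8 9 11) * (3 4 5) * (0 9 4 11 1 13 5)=(0 9 1 13 5 3 11 8 4)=[9, 13, 2, 11, 0, 3, 6, 7, 4, 1, 10, 8, 12, 5]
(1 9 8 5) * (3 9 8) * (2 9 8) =[0, 2, 9, 8, 4, 1, 6, 7, 5, 3] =(1 2 9 3 8 5)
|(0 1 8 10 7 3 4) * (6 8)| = 8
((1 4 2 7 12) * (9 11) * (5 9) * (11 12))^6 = ((1 4 2 7 11 5 9 12))^6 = (1 9 11 2)(4 12 5 7)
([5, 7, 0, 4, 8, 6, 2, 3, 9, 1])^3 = (0 2 6 5)(1 4)(3 9)(7 8)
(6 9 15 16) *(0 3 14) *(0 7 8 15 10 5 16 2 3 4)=[4, 1, 3, 14, 0, 16, 9, 8, 15, 10, 5, 11, 12, 13, 7, 2, 6]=(0 4)(2 3 14 7 8 15)(5 16 6 9 10)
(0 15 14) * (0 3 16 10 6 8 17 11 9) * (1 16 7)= (0 15 14 3 7 1 16 10 6 8 17 11 9)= [15, 16, 2, 7, 4, 5, 8, 1, 17, 0, 6, 9, 12, 13, 3, 14, 10, 11]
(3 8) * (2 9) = (2 9)(3 8) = [0, 1, 9, 8, 4, 5, 6, 7, 3, 2]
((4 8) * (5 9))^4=(9)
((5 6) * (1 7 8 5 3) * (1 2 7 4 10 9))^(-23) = (1 4 10 9)(2 7 8 5 6 3)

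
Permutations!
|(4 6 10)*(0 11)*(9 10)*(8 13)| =4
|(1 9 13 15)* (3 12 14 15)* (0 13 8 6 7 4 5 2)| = |(0 13 3 12 14 15 1 9 8 6 7 4 5 2)| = 14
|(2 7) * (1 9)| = 2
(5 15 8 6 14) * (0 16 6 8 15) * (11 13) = [16, 1, 2, 3, 4, 0, 14, 7, 8, 9, 10, 13, 12, 11, 5, 15, 6] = (0 16 6 14 5)(11 13)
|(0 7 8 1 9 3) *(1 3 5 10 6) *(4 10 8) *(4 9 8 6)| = |(0 7 9 5 6 1 8 3)(4 10)| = 8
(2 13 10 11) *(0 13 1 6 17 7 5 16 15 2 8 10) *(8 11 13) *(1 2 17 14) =(0 8 10 13)(1 6 14)(5 16 15 17 7) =[8, 6, 2, 3, 4, 16, 14, 5, 10, 9, 13, 11, 12, 0, 1, 17, 15, 7]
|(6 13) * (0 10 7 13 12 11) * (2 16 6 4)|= 10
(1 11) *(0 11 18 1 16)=(0 11 16)(1 18)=[11, 18, 2, 3, 4, 5, 6, 7, 8, 9, 10, 16, 12, 13, 14, 15, 0, 17, 1]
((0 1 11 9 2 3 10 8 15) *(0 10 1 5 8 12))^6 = (15)(1 11 9 2 3)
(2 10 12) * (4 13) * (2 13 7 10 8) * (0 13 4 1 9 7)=(0 13 1 9 7 10 12 4)(2 8)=[13, 9, 8, 3, 0, 5, 6, 10, 2, 7, 12, 11, 4, 1]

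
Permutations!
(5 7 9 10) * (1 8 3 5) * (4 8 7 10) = (1 7 9 4 8 3 5 10) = [0, 7, 2, 5, 8, 10, 6, 9, 3, 4, 1]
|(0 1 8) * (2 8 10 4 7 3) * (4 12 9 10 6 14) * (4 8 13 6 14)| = 12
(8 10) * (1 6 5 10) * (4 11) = (1 6 5 10 8)(4 11) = [0, 6, 2, 3, 11, 10, 5, 7, 1, 9, 8, 4]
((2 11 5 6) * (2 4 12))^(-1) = ((2 11 5 6 4 12))^(-1) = (2 12 4 6 5 11)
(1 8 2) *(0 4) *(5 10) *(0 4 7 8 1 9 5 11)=(0 7 8 2 9 5 10 11)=[7, 1, 9, 3, 4, 10, 6, 8, 2, 5, 11, 0]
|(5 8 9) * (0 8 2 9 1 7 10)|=|(0 8 1 7 10)(2 9 5)|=15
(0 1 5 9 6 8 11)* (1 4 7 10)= (0 4 7 10 1 5 9 6 8 11)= [4, 5, 2, 3, 7, 9, 8, 10, 11, 6, 1, 0]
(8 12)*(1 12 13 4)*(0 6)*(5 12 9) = (0 6)(1 9 5 12 8 13 4) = [6, 9, 2, 3, 1, 12, 0, 7, 13, 5, 10, 11, 8, 4]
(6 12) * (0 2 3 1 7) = (0 2 3 1 7)(6 12) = [2, 7, 3, 1, 4, 5, 12, 0, 8, 9, 10, 11, 6]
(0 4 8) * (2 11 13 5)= (0 4 8)(2 11 13 5)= [4, 1, 11, 3, 8, 2, 6, 7, 0, 9, 10, 13, 12, 5]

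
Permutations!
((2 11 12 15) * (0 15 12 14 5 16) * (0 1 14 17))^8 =(0 11 15 17 2)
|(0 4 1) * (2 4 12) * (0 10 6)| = 7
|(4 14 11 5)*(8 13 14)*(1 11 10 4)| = |(1 11 5)(4 8 13 14 10)| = 15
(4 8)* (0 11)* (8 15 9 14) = [11, 1, 2, 3, 15, 5, 6, 7, 4, 14, 10, 0, 12, 13, 8, 9] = (0 11)(4 15 9 14 8)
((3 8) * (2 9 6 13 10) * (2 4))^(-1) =(2 4 10 13 6 9)(3 8)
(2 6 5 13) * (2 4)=(2 6 5 13 4)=[0, 1, 6, 3, 2, 13, 5, 7, 8, 9, 10, 11, 12, 4]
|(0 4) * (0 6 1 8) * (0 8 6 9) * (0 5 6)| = 6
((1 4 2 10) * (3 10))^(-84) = ((1 4 2 3 10))^(-84) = (1 4 2 3 10)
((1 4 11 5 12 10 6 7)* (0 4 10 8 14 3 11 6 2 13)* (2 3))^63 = ((0 4 6 7 1 10 3 11 5 12 8 14 2 13))^63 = (0 11)(1 14)(2 10)(3 13)(4 5)(6 12)(7 8)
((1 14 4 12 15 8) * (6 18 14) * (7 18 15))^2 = (1 15)(4 7 14 12 18)(6 8)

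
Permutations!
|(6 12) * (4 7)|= 2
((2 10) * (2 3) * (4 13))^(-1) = (2 3 10)(4 13)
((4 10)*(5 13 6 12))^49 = ((4 10)(5 13 6 12))^49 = (4 10)(5 13 6 12)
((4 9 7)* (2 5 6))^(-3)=(9)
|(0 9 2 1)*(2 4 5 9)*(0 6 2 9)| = 12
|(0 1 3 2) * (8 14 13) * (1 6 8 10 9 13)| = 21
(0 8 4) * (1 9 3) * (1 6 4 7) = [8, 9, 2, 6, 0, 5, 4, 1, 7, 3] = (0 8 7 1 9 3 6 4)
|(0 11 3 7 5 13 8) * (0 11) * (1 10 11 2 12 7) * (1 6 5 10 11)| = |(1 11 3 6 5 13 8 2 12 7 10)| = 11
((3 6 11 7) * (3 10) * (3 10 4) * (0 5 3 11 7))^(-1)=((0 5 3 6 7 4 11))^(-1)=(0 11 4 7 6 3 5)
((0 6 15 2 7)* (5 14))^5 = ((0 6 15 2 7)(5 14))^5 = (15)(5 14)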